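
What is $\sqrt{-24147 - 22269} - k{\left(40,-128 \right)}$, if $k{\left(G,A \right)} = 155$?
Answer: $-155 + 4 i \sqrt{2901} \approx -155.0 + 215.44 i$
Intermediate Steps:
$\sqrt{-24147 - 22269} - k{\left(40,-128 \right)} = \sqrt{-24147 - 22269} - 155 = \sqrt{-46416} - 155 = 4 i \sqrt{2901} - 155 = -155 + 4 i \sqrt{2901}$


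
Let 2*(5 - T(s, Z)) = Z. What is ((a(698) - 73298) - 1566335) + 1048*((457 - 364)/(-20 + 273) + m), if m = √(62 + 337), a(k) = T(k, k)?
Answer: -414816717/253 + 1048*√399 ≈ -1.6187e+6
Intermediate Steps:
T(s, Z) = 5 - Z/2
a(k) = 5 - k/2
m = √399 ≈ 19.975
((a(698) - 73298) - 1566335) + 1048*((457 - 364)/(-20 + 273) + m) = (((5 - ½*698) - 73298) - 1566335) + 1048*((457 - 364)/(-20 + 273) + √399) = (((5 - 349) - 73298) - 1566335) + 1048*(93/253 + √399) = ((-344 - 73298) - 1566335) + 1048*(93*(1/253) + √399) = (-73642 - 1566335) + 1048*(93/253 + √399) = -1639977 + (97464/253 + 1048*√399) = -414816717/253 + 1048*√399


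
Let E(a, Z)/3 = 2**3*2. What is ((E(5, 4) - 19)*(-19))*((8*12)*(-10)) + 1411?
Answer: 530371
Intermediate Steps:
E(a, Z) = 48 (E(a, Z) = 3*(2**3*2) = 3*(8*2) = 3*16 = 48)
((E(5, 4) - 19)*(-19))*((8*12)*(-10)) + 1411 = ((48 - 19)*(-19))*((8*12)*(-10)) + 1411 = (29*(-19))*(96*(-10)) + 1411 = -551*(-960) + 1411 = 528960 + 1411 = 530371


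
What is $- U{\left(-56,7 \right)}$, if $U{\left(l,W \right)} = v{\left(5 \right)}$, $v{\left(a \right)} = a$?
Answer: $-5$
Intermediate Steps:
$U{\left(l,W \right)} = 5$
$- U{\left(-56,7 \right)} = \left(-1\right) 5 = -5$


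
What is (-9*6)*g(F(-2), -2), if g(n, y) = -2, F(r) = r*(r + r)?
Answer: 108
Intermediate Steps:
F(r) = 2*r² (F(r) = r*(2*r) = 2*r²)
(-9*6)*g(F(-2), -2) = -9*6*(-2) = -54*(-2) = 108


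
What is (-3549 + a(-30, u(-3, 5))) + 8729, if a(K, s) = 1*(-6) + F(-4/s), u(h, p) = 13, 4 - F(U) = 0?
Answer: 5178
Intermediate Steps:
F(U) = 4 (F(U) = 4 - 1*0 = 4 + 0 = 4)
a(K, s) = -2 (a(K, s) = 1*(-6) + 4 = -6 + 4 = -2)
(-3549 + a(-30, u(-3, 5))) + 8729 = (-3549 - 2) + 8729 = -3551 + 8729 = 5178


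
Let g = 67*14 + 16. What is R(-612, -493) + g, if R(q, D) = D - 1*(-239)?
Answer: 700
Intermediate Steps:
R(q, D) = 239 + D (R(q, D) = D + 239 = 239 + D)
g = 954 (g = 938 + 16 = 954)
R(-612, -493) + g = (239 - 493) + 954 = -254 + 954 = 700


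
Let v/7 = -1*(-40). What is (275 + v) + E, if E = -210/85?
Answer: 9393/17 ≈ 552.53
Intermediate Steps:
E = -42/17 (E = -210*1/85 = -42/17 ≈ -2.4706)
v = 280 (v = 7*(-1*(-40)) = 7*40 = 280)
(275 + v) + E = (275 + 280) - 42/17 = 555 - 42/17 = 9393/17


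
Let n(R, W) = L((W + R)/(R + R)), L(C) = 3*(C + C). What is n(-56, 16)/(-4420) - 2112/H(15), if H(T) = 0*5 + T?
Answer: -4356367/30940 ≈ -140.80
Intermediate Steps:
L(C) = 6*C (L(C) = 3*(2*C) = 6*C)
n(R, W) = 3*(R + W)/R (n(R, W) = 6*((W + R)/(R + R)) = 6*((R + W)/((2*R))) = 6*((R + W)*(1/(2*R))) = 6*((R + W)/(2*R)) = 3*(R + W)/R)
H(T) = T (H(T) = 0 + T = T)
n(-56, 16)/(-4420) - 2112/H(15) = (3 + 3*16/(-56))/(-4420) - 2112/15 = (3 + 3*16*(-1/56))*(-1/4420) - 2112*1/15 = (3 - 6/7)*(-1/4420) - 704/5 = (15/7)*(-1/4420) - 704/5 = -3/6188 - 704/5 = -4356367/30940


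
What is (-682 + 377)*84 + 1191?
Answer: -24429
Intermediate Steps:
(-682 + 377)*84 + 1191 = -305*84 + 1191 = -25620 + 1191 = -24429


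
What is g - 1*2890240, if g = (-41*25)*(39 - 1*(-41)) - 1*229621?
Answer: -3201861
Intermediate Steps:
g = -311621 (g = -1025*(39 + 41) - 229621 = -1025*80 - 229621 = -82000 - 229621 = -311621)
g - 1*2890240 = -311621 - 1*2890240 = -311621 - 2890240 = -3201861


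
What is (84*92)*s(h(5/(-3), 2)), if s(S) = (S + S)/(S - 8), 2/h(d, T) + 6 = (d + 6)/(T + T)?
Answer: 23184/31 ≈ 747.87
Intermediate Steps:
h(d, T) = 2/(-6 + (6 + d)/(2*T)) (h(d, T) = 2/(-6 + (d + 6)/(T + T)) = 2/(-6 + (6 + d)/((2*T))) = 2/(-6 + (6 + d)*(1/(2*T))) = 2/(-6 + (6 + d)/(2*T)))
s(S) = 2*S/(-8 + S) (s(S) = (2*S)/(-8 + S) = 2*S/(-8 + S))
(84*92)*s(h(5/(-3), 2)) = (84*92)*(2*(4*2/(6 + 5/(-3) - 12*2))/(-8 + 4*2/(6 + 5/(-3) - 12*2))) = 7728*(2*(4*2/(6 + 5*(-⅓) - 24))/(-8 + 4*2/(6 + 5*(-⅓) - 24))) = 7728*(2*(4*2/(6 - 5/3 - 24))/(-8 + 4*2/(6 - 5/3 - 24))) = 7728*(2*(4*2/(-59/3))/(-8 + 4*2/(-59/3))) = 7728*(2*(4*2*(-3/59))/(-8 + 4*2*(-3/59))) = 7728*(2*(-24/59)/(-8 - 24/59)) = 7728*(2*(-24/59)/(-496/59)) = 7728*(2*(-24/59)*(-59/496)) = 7728*(3/31) = 23184/31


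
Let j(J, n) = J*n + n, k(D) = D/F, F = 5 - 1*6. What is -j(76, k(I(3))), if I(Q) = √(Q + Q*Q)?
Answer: 154*√3 ≈ 266.74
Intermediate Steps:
F = -1 (F = 5 - 6 = -1)
I(Q) = √(Q + Q²)
k(D) = -D (k(D) = D/(-1) = D*(-1) = -D)
j(J, n) = n + J*n
-j(76, k(I(3))) = -(-√(3*(1 + 3)))*(1 + 76) = -(-√(3*4))*77 = -(-√12)*77 = -(-2*√3)*77 = -(-154)*√3 = 154*√3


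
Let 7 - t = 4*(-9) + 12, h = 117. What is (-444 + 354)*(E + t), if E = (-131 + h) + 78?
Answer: -8550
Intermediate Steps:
t = 31 (t = 7 - (4*(-9) + 12) = 7 - (-36 + 12) = 7 - 1*(-24) = 7 + 24 = 31)
E = 64 (E = (-131 + 117) + 78 = -14 + 78 = 64)
(-444 + 354)*(E + t) = (-444 + 354)*(64 + 31) = -90*95 = -8550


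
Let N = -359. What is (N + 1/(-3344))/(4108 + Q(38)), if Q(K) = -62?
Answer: -1200497/13529824 ≈ -0.088730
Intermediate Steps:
(N + 1/(-3344))/(4108 + Q(38)) = (-359 + 1/(-3344))/(4108 - 62) = (-359 - 1/3344)/4046 = -1200497/3344*1/4046 = -1200497/13529824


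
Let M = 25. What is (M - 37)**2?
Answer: 144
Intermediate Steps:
(M - 37)**2 = (25 - 37)**2 = (-12)**2 = 144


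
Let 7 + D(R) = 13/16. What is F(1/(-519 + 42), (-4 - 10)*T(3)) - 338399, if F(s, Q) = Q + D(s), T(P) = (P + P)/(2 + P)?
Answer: -27073759/80 ≈ -3.3842e+5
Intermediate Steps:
D(R) = -99/16 (D(R) = -7 + 13/16 = -99/16)
T(P) = 2*P/(2 + P) (T(P) = (2*P)/(2 + P) = 2*P/(2 + P))
F(s, Q) = -99/16 + Q (F(s, Q) = Q - 99/16 = -99/16 + Q)
F(1/(-519 + 42), (-4 - 10)*T(3)) - 338399 = (-99/16 + (-4 - 10)*(2*3/(2 + 3))) - 338399 = (-99/16 - 28*3/5) - 338399 = (-99/16 - 14*6/5) - 338399 = (-99/16 - 84/5) - 338399 = -1839/80 - 338399 = -27073759/80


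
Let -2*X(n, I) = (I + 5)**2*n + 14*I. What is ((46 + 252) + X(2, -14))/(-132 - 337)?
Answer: -45/67 ≈ -0.67164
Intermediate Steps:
X(n, I) = -7*I - n*(5 + I)**2/2 (X(n, I) = -((I + 5)**2*n + 14*I)/2 = -((5 + I)**2*n + 14*I)/2 = -(n*(5 + I)**2 + 14*I)/2 = -(14*I + n*(5 + I)**2)/2 = -7*I - n*(5 + I)**2/2)
((46 + 252) + X(2, -14))/(-132 - 337) = ((46 + 252) + (-7*(-14) - 1/2*2*(5 - 14)**2))/(-132 - 337) = (298 + (98 - 1/2*2*(-9)**2))/(-469) = (298 + (98 - 1/2*2*81))*(-1/469) = (298 + (98 - 81))*(-1/469) = (298 + 17)*(-1/469) = 315*(-1/469) = -45/67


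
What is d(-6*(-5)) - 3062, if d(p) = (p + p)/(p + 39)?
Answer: -70406/23 ≈ -3061.1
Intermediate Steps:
d(p) = 2*p/(39 + p) (d(p) = (2*p)/(39 + p) = 2*p/(39 + p))
d(-6*(-5)) - 3062 = 2*(-6*(-5))/(39 - 6*(-5)) - 3062 = 2*30/(39 + 30) - 3062 = 2*30/69 - 3062 = 2*30*(1/69) - 3062 = 20/23 - 3062 = -70406/23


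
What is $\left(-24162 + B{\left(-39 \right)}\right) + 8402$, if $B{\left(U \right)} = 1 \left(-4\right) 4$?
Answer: $-15776$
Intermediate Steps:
$B{\left(U \right)} = -16$ ($B{\left(U \right)} = \left(-4\right) 4 = -16$)
$\left(-24162 + B{\left(-39 \right)}\right) + 8402 = \left(-24162 - 16\right) + 8402 = -24178 + 8402 = -15776$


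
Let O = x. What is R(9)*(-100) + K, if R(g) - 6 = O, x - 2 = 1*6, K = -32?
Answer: -1432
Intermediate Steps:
x = 8 (x = 2 + 1*6 = 2 + 6 = 8)
O = 8
R(g) = 14 (R(g) = 6 + 8 = 14)
R(9)*(-100) + K = 14*(-100) - 32 = -1400 - 32 = -1432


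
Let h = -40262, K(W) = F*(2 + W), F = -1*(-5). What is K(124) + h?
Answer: -39632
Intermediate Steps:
F = 5
K(W) = 10 + 5*W (K(W) = 5*(2 + W) = 10 + 5*W)
K(124) + h = (10 + 5*124) - 40262 = (10 + 620) - 40262 = 630 - 40262 = -39632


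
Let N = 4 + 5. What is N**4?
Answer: 6561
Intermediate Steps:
N = 9
N**4 = 9**4 = 6561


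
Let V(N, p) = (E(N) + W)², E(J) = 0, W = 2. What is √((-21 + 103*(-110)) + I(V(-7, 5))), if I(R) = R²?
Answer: I*√11335 ≈ 106.47*I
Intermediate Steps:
V(N, p) = 4 (V(N, p) = (0 + 2)² = 2² = 4)
√((-21 + 103*(-110)) + I(V(-7, 5))) = √((-21 + 103*(-110)) + 4²) = √((-21 - 11330) + 16) = √(-11351 + 16) = √(-11335) = I*√11335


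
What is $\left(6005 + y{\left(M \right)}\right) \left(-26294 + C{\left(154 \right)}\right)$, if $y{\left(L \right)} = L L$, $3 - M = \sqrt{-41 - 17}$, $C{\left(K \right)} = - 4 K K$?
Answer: $-721617048 + 726948 i \sqrt{58} \approx -7.2162 \cdot 10^{8} + 5.5363 \cdot 10^{6} i$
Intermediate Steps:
$C{\left(K \right)} = - 4 K^{2}$
$M = 3 - i \sqrt{58}$ ($M = 3 - \sqrt{-41 - 17} = 3 - \sqrt{-58} = 3 - i \sqrt{58} \approx 3.0 - 7.6158 i$)
$y{\left(L \right)} = L^{2}$
$\left(6005 + y{\left(M \right)}\right) \left(-26294 + C{\left(154 \right)}\right) = \left(6005 + \left(3 - i \sqrt{58}\right)^{2}\right) \left(-26294 - 4 \cdot 154^{2}\right) = \left(6005 + \left(3 - i \sqrt{58}\right)^{2}\right) \left(-26294 - 94864\right) = \left(6005 + \left(3 - i \sqrt{58}\right)^{2}\right) \left(-121158\right) = -727553790 - 121158 \left(3 - i \sqrt{58}\right)^{2}$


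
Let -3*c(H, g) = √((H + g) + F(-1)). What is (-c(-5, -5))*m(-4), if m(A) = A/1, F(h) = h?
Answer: -4*I*√11/3 ≈ -4.4222*I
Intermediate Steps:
c(H, g) = -√(-1 + H + g)/3 (c(H, g) = -√((H + g) - 1)/3 = -√(-1 + H + g)/3)
m(A) = A (m(A) = A*1 = A)
(-c(-5, -5))*m(-4) = -(-1)*√(-1 - 5 - 5)/3*(-4) = -(-1)*√(-11)/3*(-4) = -(-1)*I*√11/3*(-4) = (I*√11/3)*(-4) = -4*I*√11/3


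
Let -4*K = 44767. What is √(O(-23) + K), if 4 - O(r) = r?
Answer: I*√44659/2 ≈ 105.66*I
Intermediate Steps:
K = -44767/4 (K = -¼*44767 = -44767/4 ≈ -11192.)
O(r) = 4 - r
√(O(-23) + K) = √((4 - 1*(-23)) - 44767/4) = √((4 + 23) - 44767/4) = √(27 - 44767/4) = √(-44659/4) = I*√44659/2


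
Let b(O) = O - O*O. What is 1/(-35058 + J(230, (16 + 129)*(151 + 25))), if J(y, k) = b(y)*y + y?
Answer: -1/12148928 ≈ -8.2312e-8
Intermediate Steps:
b(O) = O - O**2
J(y, k) = y + y**2*(1 - y) (J(y, k) = (y*(1 - y))*y + y = y**2*(1 - y) + y = y + y**2*(1 - y))
1/(-35058 + J(230, (16 + 129)*(151 + 25))) = 1/(-35058 + 230*(1 + 230 - 1*230**2)) = 1/(-35058 + 230*(1 + 230 - 1*52900)) = 1/(-35058 + 230*(1 + 230 - 52900)) = 1/(-35058 + 230*(-52669)) = 1/(-35058 - 12113870) = 1/(-12148928) = -1/12148928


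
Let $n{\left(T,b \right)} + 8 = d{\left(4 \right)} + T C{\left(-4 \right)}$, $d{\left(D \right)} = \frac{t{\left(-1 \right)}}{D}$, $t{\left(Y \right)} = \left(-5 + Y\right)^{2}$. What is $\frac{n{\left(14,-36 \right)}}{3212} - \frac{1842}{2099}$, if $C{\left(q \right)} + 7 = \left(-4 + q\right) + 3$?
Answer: $- \frac{6267037}{6741988} \approx -0.92955$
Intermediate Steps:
$C{\left(q \right)} = -8 + q$ ($C{\left(q \right)} = -7 + \left(\left(-4 + q\right) + 3\right) = -7 + \left(-1 + q\right) = -8 + q$)
$d{\left(D \right)} = \frac{36}{D}$ ($d{\left(D \right)} = \frac{\left(-5 - 1\right)^{2}}{D} = \frac{\left(-6\right)^{2}}{D} = \frac{36}{D}$)
$n{\left(T,b \right)} = 1 - 12 T$ ($n{\left(T,b \right)} = -8 + \left(\frac{36}{4} + T \left(-8 - 4\right)\right) = -8 + \left(36 \cdot \frac{1}{4} + T \left(-12\right)\right) = -8 - \left(-9 + 12 T\right) = 1 - 12 T$)
$\frac{n{\left(14,-36 \right)}}{3212} - \frac{1842}{2099} = \frac{1 - 168}{3212} - \frac{1842}{2099} = \left(1 - 168\right) \frac{1}{3212} - \frac{1842}{2099} = \left(-167\right) \frac{1}{3212} - \frac{1842}{2099} = - \frac{167}{3212} - \frac{1842}{2099} = - \frac{6267037}{6741988}$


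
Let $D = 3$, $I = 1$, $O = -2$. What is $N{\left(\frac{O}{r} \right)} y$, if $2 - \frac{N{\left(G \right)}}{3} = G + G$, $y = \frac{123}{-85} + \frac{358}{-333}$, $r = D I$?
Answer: $- \frac{142778}{5661} \approx -25.221$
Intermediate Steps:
$r = 3$ ($r = 3 \cdot 1 = 3$)
$y = - \frac{71389}{28305}$ ($y = 123 \left(- \frac{1}{85}\right) + 358 \left(- \frac{1}{333}\right) = - \frac{123}{85} - \frac{358}{333} = - \frac{71389}{28305} \approx -2.5221$)
$N{\left(G \right)} = 6 - 6 G$ ($N{\left(G \right)} = 6 - 3 \left(G + G\right) = 6 - 3 \cdot 2 G = 6 - 6 G$)
$N{\left(\frac{O}{r} \right)} y = \left(6 - 6 \left(- \frac{2}{3}\right)\right) \left(- \frac{71389}{28305}\right) = \left(6 - 6 \left(\left(-2\right) \frac{1}{3}\right)\right) \left(- \frac{71389}{28305}\right) = \left(6 - -4\right) \left(- \frac{71389}{28305}\right) = \left(6 + 4\right) \left(- \frac{71389}{28305}\right) = 10 \left(- \frac{71389}{28305}\right) = - \frac{142778}{5661}$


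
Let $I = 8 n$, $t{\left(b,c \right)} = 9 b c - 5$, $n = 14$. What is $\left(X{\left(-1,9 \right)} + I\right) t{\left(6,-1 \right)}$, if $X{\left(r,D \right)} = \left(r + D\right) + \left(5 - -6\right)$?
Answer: $-7729$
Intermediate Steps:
$X{\left(r,D \right)} = 11 + D + r$ ($X{\left(r,D \right)} = \left(D + r\right) + \left(5 + 6\right) = \left(D + r\right) + 11 = 11 + D + r$)
$t{\left(b,c \right)} = -5 + 9 b c$ ($t{\left(b,c \right)} = 9 b c - 5 = -5 + 9 b c$)
$I = 112$ ($I = 8 \cdot 14 = 112$)
$\left(X{\left(-1,9 \right)} + I\right) t{\left(6,-1 \right)} = \left(\left(11 + 9 - 1\right) + 112\right) \left(-5 + 9 \cdot 6 \left(-1\right)\right) = \left(19 + 112\right) \left(-5 - 54\right) = 131 \left(-59\right) = -7729$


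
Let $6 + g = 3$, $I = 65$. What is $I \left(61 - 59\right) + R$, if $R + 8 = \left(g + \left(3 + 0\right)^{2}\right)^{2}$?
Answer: $158$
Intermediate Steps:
$g = -3$ ($g = -6 + 3 = -3$)
$R = 28$ ($R = -8 + \left(-3 + \left(3 + 0\right)^{2}\right)^{2} = -8 + \left(-3 + 3^{2}\right)^{2} = -8 + \left(-3 + 9\right)^{2} = -8 + 6^{2} = -8 + 36 = 28$)
$I \left(61 - 59\right) + R = 65 \left(61 - 59\right) + 28 = 65 \cdot 2 + 28 = 130 + 28 = 158$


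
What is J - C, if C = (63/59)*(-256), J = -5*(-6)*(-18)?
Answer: -15732/59 ≈ -266.64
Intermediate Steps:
J = -540 (J = 30*(-18) = -540)
C = -16128/59 (C = (63*(1/59))*(-256) = (63/59)*(-256) = -16128/59 ≈ -273.36)
J - C = -540 - 1*(-16128/59) = -540 + 16128/59 = -15732/59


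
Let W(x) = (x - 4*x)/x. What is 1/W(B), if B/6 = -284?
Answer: -⅓ ≈ -0.33333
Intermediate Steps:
B = -1704 (B = 6*(-284) = -1704)
W(x) = -3 (W(x) = (-3*x)/x = -3)
1/W(B) = 1/(-3) = -⅓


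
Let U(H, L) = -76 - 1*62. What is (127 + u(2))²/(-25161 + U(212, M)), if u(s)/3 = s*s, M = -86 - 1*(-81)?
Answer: -19321/25299 ≈ -0.76371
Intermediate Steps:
M = -5 (M = -86 + 81 = -5)
U(H, L) = -138 (U(H, L) = -76 - 62 = -138)
u(s) = 3*s² (u(s) = 3*(s*s) = 3*s²)
(127 + u(2))²/(-25161 + U(212, M)) = (127 + 3*2²)²/(-25161 - 138) = (127 + 3*4)²/(-25299) = (127 + 12)²*(-1/25299) = 139²*(-1/25299) = 19321*(-1/25299) = -19321/25299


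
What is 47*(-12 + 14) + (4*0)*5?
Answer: 94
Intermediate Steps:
47*(-12 + 14) + (4*0)*5 = 47*2 + 0*5 = 94 + 0 = 94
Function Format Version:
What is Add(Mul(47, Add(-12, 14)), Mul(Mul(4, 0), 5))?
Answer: 94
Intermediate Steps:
Add(Mul(47, Add(-12, 14)), Mul(Mul(4, 0), 5)) = Add(Mul(47, 2), Mul(0, 5)) = Add(94, 0) = 94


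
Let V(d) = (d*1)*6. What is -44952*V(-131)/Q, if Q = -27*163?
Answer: -3925808/489 ≈ -8028.2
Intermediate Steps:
Q = -4401
V(d) = 6*d (V(d) = d*6 = 6*d)
-44952*V(-131)/Q = -44952/((-4401/(6*(-131)))) = -44952/((-4401/(-786))) = -44952/((-4401*(-1/786))) = -44952/1467/262 = -44952*262/1467 = -3925808/489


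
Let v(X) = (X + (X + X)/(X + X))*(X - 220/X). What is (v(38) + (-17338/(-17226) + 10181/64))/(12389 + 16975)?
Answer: 14833436987/307541152512 ≈ 0.048232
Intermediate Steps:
v(X) = (1 + X)*(X - 220/X) (v(X) = (X + (2*X)/((2*X)))*(X - 220/X) = (X + (2*X)*(1/(2*X)))*(X - 220/X) = (X + 1)*(X - 220/X) = (1 + X)*(X - 220/X))
(v(38) + (-17338/(-17226) + 10181/64))/(12389 + 16975) = ((-220 + 38 + 38**2 - 220/38) + (-17338/(-17226) + 10181/64))/(12389 + 16975) = ((-220 + 38 + 1444 - 220*1/38) + (-17338*(-1/17226) + 10181*(1/64)))/29364 = ((-220 + 38 + 1444 - 110/19) + (8669/8613 + 10181/64))*(1/29364) = (23868/19 + 88243769/551232)*(1/29364) = (14833436987/10473408)*(1/29364) = 14833436987/307541152512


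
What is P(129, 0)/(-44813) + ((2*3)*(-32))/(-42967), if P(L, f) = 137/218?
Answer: 1869806449/419754677278 ≈ 0.0044545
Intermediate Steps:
P(L, f) = 137/218 (P(L, f) = 137*(1/218) = 137/218)
P(129, 0)/(-44813) + ((2*3)*(-32))/(-42967) = (137/218)/(-44813) + ((2*3)*(-32))/(-42967) = (137/218)*(-1/44813) + (6*(-32))*(-1/42967) = -137/9769234 - 192*(-1/42967) = -137/9769234 + 192/42967 = 1869806449/419754677278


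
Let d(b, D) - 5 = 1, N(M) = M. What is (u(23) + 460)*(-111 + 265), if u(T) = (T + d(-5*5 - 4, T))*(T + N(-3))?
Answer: 160160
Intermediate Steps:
d(b, D) = 6 (d(b, D) = 5 + 1 = 6)
u(T) = (-3 + T)*(6 + T) (u(T) = (T + 6)*(T - 3) = (6 + T)*(-3 + T) = (-3 + T)*(6 + T))
(u(23) + 460)*(-111 + 265) = ((-18 + 23**2 + 3*23) + 460)*(-111 + 265) = ((-18 + 529 + 69) + 460)*154 = (580 + 460)*154 = 1040*154 = 160160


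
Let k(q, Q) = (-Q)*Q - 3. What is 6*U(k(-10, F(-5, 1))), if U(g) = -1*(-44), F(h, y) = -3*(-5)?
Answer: 264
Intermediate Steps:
F(h, y) = 15
k(q, Q) = -3 - Q² (k(q, Q) = -Q² - 3 = -3 - Q²)
U(g) = 44
6*U(k(-10, F(-5, 1))) = 6*44 = 264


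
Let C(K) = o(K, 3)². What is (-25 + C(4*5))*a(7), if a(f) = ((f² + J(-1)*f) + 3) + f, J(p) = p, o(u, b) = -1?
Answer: -1248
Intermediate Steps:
a(f) = 3 + f² (a(f) = ((f² - f) + 3) + f = (3 + f² - f) + f = 3 + f²)
C(K) = 1 (C(K) = (-1)² = 1)
(-25 + C(4*5))*a(7) = (-25 + 1)*(3 + 7²) = -24*(3 + 49) = -24*52 = -1248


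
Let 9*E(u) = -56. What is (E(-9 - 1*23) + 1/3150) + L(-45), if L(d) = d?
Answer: -53783/1050 ≈ -51.222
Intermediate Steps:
E(u) = -56/9 (E(u) = (1/9)*(-56) = -56/9)
(E(-9 - 1*23) + 1/3150) + L(-45) = (-56/9 + 1/3150) - 45 = -6533/1050 - 45 = -53783/1050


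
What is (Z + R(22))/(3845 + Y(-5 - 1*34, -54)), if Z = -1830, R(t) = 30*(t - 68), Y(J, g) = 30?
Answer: -642/775 ≈ -0.82839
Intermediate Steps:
R(t) = -2040 + 30*t (R(t) = 30*(-68 + t) = -2040 + 30*t)
(Z + R(22))/(3845 + Y(-5 - 1*34, -54)) = (-1830 + (-2040 + 30*22))/(3845 + 30) = (-1830 + (-2040 + 660))/3875 = (-1830 - 1380)*(1/3875) = -3210*1/3875 = -642/775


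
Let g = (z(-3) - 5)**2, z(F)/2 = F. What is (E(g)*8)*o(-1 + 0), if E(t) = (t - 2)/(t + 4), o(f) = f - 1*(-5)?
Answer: 3808/125 ≈ 30.464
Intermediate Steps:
z(F) = 2*F
o(f) = 5 + f (o(f) = f + 5 = 5 + f)
g = 121 (g = (2*(-3) - 5)**2 = (-6 - 5)**2 = (-11)**2 = 121)
E(t) = (-2 + t)/(4 + t)
(E(g)*8)*o(-1 + 0) = (((-2 + 121)/(4 + 121))*8)*(5 + (-1 + 0)) = ((119/125)*8)*(5 - 1) = (((1/125)*119)*8)*4 = ((119/125)*8)*4 = (952/125)*4 = 3808/125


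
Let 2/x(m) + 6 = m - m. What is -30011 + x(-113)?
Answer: -90034/3 ≈ -30011.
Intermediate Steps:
x(m) = -⅓ (x(m) = 2/(-6 + (m - m)) = 2/(-6 + 0) = 2/(-6) = 2*(-⅙) = -⅓)
-30011 + x(-113) = -30011 - ⅓ = -90034/3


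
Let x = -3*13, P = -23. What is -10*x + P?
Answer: 367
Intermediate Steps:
x = -39
-10*x + P = -10*(-39) - 23 = 390 - 23 = 367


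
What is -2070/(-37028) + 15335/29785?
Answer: 62947933/110287898 ≈ 0.57076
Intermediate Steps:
-2070/(-37028) + 15335/29785 = -2070*(-1/37028) + 15335*(1/29785) = 1035/18514 + 3067/5957 = 62947933/110287898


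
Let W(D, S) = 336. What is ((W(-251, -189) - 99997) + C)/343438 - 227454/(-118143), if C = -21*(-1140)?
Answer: 23056813583/13524931878 ≈ 1.7048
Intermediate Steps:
C = 23940
((W(-251, -189) - 99997) + C)/343438 - 227454/(-118143) = ((336 - 99997) + 23940)/343438 - 227454/(-118143) = (-99661 + 23940)*(1/343438) - 227454*(-1/118143) = -75721*1/343438 + 75818/39381 = -75721/343438 + 75818/39381 = 23056813583/13524931878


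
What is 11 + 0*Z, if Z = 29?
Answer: 11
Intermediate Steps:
11 + 0*Z = 11 + 0*29 = 11 + 0 = 11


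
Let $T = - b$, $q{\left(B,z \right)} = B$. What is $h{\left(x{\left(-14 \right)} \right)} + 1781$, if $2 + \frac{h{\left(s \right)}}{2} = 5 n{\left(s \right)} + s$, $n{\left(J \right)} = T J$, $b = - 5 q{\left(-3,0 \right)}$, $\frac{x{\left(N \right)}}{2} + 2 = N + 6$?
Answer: $4737$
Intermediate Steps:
$x{\left(N \right)} = 8 + 2 N$ ($x{\left(N \right)} = -4 + 2 \left(N + 6\right) = -4 + 2 \left(6 + N\right) = -4 + \left(12 + 2 N\right) = 8 + 2 N$)
$b = 15$ ($b = \left(-5\right) \left(-3\right) = 15$)
$T = -15$ ($T = \left(-1\right) 15 = -15$)
$n{\left(J \right)} = - 15 J$
$h{\left(s \right)} = -4 - 148 s$ ($h{\left(s \right)} = -4 + 2 \left(5 \left(- 15 s\right) + s\right) = -4 + 2 \left(- 75 s + s\right) = -4 + 2 \left(- 74 s\right) = -4 - 148 s$)
$h{\left(x{\left(-14 \right)} \right)} + 1781 = \left(-4 - 148 \left(8 + 2 \left(-14\right)\right)\right) + 1781 = \left(-4 - 148 \left(8 - 28\right)\right) + 1781 = \left(-4 - -2960\right) + 1781 = \left(-4 + 2960\right) + 1781 = 2956 + 1781 = 4737$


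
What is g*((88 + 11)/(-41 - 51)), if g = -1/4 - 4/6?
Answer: 363/368 ≈ 0.98641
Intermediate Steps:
g = -11/12 (g = -1*¼ - 4*⅙ = -¼ - ⅔ = -11/12 ≈ -0.91667)
g*((88 + 11)/(-41 - 51)) = -11*(88 + 11)/(12*(-41 - 51)) = -363/(4*(-92)) = -363*(-1)/(4*92) = -11/12*(-99/92) = 363/368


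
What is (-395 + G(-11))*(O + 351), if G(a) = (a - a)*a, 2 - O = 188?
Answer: -65175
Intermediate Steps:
O = -186 (O = 2 - 1*188 = 2 - 188 = -186)
G(a) = 0 (G(a) = 0*a = 0)
(-395 + G(-11))*(O + 351) = (-395 + 0)*(-186 + 351) = -395*165 = -65175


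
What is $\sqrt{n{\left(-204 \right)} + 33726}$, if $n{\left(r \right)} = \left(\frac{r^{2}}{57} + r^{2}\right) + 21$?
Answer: $\frac{9 \sqrt{339131}}{19} \approx 275.85$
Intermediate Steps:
$n{\left(r \right)} = 21 + \frac{58 r^{2}}{57}$ ($n{\left(r \right)} = \left(r^{2} \cdot \frac{1}{57} + r^{2}\right) + 21 = \left(\frac{r^{2}}{57} + r^{2}\right) + 21 = \frac{58 r^{2}}{57} + 21 = 21 + \frac{58 r^{2}}{57}$)
$\sqrt{n{\left(-204 \right)} + 33726} = \sqrt{\left(21 + \frac{58 \left(-204\right)^{2}}{57}\right) + 33726} = \sqrt{\left(21 + \frac{58}{57} \cdot 41616\right) + 33726} = \sqrt{\left(21 + \frac{804576}{19}\right) + 33726} = \sqrt{\frac{804975}{19} + 33726} = \sqrt{\frac{1445769}{19}} = \frac{9 \sqrt{339131}}{19}$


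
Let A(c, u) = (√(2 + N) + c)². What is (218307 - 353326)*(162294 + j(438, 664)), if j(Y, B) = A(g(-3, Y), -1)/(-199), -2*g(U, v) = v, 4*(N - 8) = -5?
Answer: -17416660463755/796 - 29569161*√35/199 ≈ -2.1881e+10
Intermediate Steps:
N = 27/4 (N = 8 + (¼)*(-5) = 8 - 5/4 = 27/4 ≈ 6.7500)
g(U, v) = -v/2
A(c, u) = (c + √35/2)² (A(c, u) = (√(2 + 27/4) + c)² = (√(35/4) + c)² = (√35/2 + c)² = (c + √35/2)²)
j(Y, B) = -(√35 - Y)²/796 (j(Y, B) = ((√35 + 2*(-Y/2))²/4)/(-199) = ((√35 - Y)²/4)*(-1/199) = -(√35 - Y)²/796)
(218307 - 353326)*(162294 + j(438, 664)) = (218307 - 353326)*(162294 - (438 - √35)²/796) = -135019*(162294 - (438 - √35)²/796) = -21912773586 + 135019*(438 - √35)²/796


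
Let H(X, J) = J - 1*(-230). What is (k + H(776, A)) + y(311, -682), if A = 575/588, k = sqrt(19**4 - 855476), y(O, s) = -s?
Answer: 536831/588 + I*sqrt(725155) ≈ 912.98 + 851.56*I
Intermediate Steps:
k = I*sqrt(725155) (k = sqrt(130321 - 855476) = sqrt(-725155) = I*sqrt(725155) ≈ 851.56*I)
A = 575/588 (A = 575*(1/588) = 575/588 ≈ 0.97789)
H(X, J) = 230 + J (H(X, J) = J + 230 = 230 + J)
(k + H(776, A)) + y(311, -682) = (I*sqrt(725155) + (230 + 575/588)) - 1*(-682) = (I*sqrt(725155) + 135815/588) + 682 = (135815/588 + I*sqrt(725155)) + 682 = 536831/588 + I*sqrt(725155)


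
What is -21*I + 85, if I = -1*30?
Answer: 715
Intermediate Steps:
I = -30
-21*I + 85 = -21*(-30) + 85 = 630 + 85 = 715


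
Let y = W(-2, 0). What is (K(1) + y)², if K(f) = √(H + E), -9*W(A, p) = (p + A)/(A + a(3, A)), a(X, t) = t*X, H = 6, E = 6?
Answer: 15553/1296 - √3/9 ≈ 11.808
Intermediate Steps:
a(X, t) = X*t
W(A, p) = -(A + p)/(36*A) (W(A, p) = -(p + A)/(9*(A + 3*A)) = -(A + p)/(9*(4*A)) = -(A + p)*1/(4*A)/9 = -(A + p)/(36*A))
K(f) = 2*√3 (K(f) = √(6 + 6) = √12 = 2*√3)
y = -1/36 (y = (1/36)*(-1*(-2) - 1*0)/(-2) = (1/36)*(-½)*(2 + 0) = (1/36)*(-½)*2 = -1/36 ≈ -0.027778)
(K(1) + y)² = (2*√3 - 1/36)² = (-1/36 + 2*√3)²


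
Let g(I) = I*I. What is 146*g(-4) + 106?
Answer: 2442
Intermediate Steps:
g(I) = I²
146*g(-4) + 106 = 146*(-4)² + 106 = 146*16 + 106 = 2336 + 106 = 2442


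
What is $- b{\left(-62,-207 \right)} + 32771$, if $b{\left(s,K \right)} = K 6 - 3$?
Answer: $34016$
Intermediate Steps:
$b{\left(s,K \right)} = -3 + 6 K$ ($b{\left(s,K \right)} = 6 K - 3 = -3 + 6 K$)
$- b{\left(-62,-207 \right)} + 32771 = - (-3 + 6 \left(-207\right)) + 32771 = - (-3 - 1242) + 32771 = \left(-1\right) \left(-1245\right) + 32771 = 1245 + 32771 = 34016$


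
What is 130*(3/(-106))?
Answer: -195/53 ≈ -3.6792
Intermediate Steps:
130*(3/(-106)) = 130*(3*(-1/106)) = 130*(-3/106) = -195/53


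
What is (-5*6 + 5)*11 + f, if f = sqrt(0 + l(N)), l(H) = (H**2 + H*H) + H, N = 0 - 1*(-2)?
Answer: -275 + sqrt(10) ≈ -271.84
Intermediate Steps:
N = 2 (N = 0 + 2 = 2)
l(H) = H + 2*H**2 (l(H) = (H**2 + H**2) + H = 2*H**2 + H = H + 2*H**2)
f = sqrt(10) (f = sqrt(0 + 2*(1 + 2*2)) = sqrt(0 + 2*(1 + 4)) = sqrt(0 + 2*5) = sqrt(0 + 10) = sqrt(10) ≈ 3.1623)
(-5*6 + 5)*11 + f = (-5*6 + 5)*11 + sqrt(10) = (-30 + 5)*11 + sqrt(10) = -25*11 + sqrt(10) = -275 + sqrt(10)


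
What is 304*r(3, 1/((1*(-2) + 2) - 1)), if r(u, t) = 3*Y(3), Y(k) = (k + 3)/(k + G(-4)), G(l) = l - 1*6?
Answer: -5472/7 ≈ -781.71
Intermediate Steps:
G(l) = -6 + l (G(l) = l - 6 = -6 + l)
Y(k) = (3 + k)/(-10 + k) (Y(k) = (k + 3)/(k + (-6 - 4)) = (3 + k)/(k - 10) = (3 + k)/(-10 + k))
r(u, t) = -18/7 (r(u, t) = 3*((3 + 3)/(-10 + 3)) = 3*(6/(-7)) = 3*(-⅐*6) = 3*(-6/7) = -18/7)
304*r(3, 1/((1*(-2) + 2) - 1)) = 304*(-18/7) = -5472/7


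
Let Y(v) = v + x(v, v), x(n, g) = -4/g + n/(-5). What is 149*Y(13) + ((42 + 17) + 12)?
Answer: 102359/65 ≈ 1574.8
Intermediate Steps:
x(n, g) = -4/g - n/5 (x(n, g) = -4/g + n*(-⅕) = -4/g - n/5)
Y(v) = -4/v + 4*v/5 (Y(v) = v + (-4/v - v/5) = -4/v + 4*v/5)
149*Y(13) + ((42 + 17) + 12) = 149*(-4/13 + (⅘)*13) + ((42 + 17) + 12) = 149*(-4*1/13 + 52/5) + (59 + 12) = 149*(-4/13 + 52/5) + 71 = 149*(656/65) + 71 = 97744/65 + 71 = 102359/65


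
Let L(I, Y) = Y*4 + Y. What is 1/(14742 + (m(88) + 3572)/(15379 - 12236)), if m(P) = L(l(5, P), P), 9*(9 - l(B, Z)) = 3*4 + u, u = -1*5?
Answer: 3143/46338118 ≈ 6.7828e-5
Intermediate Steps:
u = -5
l(B, Z) = 74/9 (l(B, Z) = 9 - (3*4 - 5)/9 = 9 - (12 - 5)/9 = 9 - ⅑*7 = 9 - 7/9 = 74/9)
L(I, Y) = 5*Y (L(I, Y) = 4*Y + Y = 5*Y)
m(P) = 5*P
1/(14742 + (m(88) + 3572)/(15379 - 12236)) = 1/(14742 + (5*88 + 3572)/(15379 - 12236)) = 1/(14742 + (440 + 3572)/3143) = 1/(14742 + 4012*(1/3143)) = 1/(14742 + 4012/3143) = 1/(46338118/3143) = 3143/46338118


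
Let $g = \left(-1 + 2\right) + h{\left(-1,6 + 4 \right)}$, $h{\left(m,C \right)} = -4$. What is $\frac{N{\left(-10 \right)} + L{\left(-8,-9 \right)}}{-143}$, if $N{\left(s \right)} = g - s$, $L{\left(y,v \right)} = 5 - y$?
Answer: $- \frac{20}{143} \approx -0.13986$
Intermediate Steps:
$g = -3$ ($g = \left(-1 + 2\right) - 4 = 1 - 4 = -3$)
$N{\left(s \right)} = -3 - s$
$\frac{N{\left(-10 \right)} + L{\left(-8,-9 \right)}}{-143} = \frac{\left(-3 - -10\right) + \left(5 - -8\right)}{-143} = \left(\left(-3 + 10\right) + \left(5 + 8\right)\right) \left(- \frac{1}{143}\right) = \left(7 + 13\right) \left(- \frac{1}{143}\right) = 20 \left(- \frac{1}{143}\right) = - \frac{20}{143}$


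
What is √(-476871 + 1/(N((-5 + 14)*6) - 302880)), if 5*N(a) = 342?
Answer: I*√1093165550320268334/1514058 ≈ 690.56*I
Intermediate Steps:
N(a) = 342/5 (N(a) = (⅕)*342 = 342/5)
√(-476871 + 1/(N((-5 + 14)*6) - 302880)) = √(-476871 + 1/(342/5 - 302880)) = √(-476871 + 1/(-1514058/5)) = √(-476871 - 5/1514058) = √(-722010352523/1514058) = I*√1093165550320268334/1514058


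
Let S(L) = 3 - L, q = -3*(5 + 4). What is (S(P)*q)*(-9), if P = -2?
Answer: 1215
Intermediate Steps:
q = -27 (q = -3*9 = -27)
(S(P)*q)*(-9) = ((3 - 1*(-2))*(-27))*(-9) = ((3 + 2)*(-27))*(-9) = (5*(-27))*(-9) = -135*(-9) = 1215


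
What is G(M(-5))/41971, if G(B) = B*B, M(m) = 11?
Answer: 121/41971 ≈ 0.0028829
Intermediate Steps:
G(B) = B²
G(M(-5))/41971 = 11²/41971 = 121*(1/41971) = 121/41971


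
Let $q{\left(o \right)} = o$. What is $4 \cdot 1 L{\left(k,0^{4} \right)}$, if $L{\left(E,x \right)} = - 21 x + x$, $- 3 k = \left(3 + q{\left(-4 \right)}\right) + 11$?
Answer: $0$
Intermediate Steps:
$k = - \frac{10}{3}$ ($k = - \frac{\left(3 - 4\right) + 11}{3} = - \frac{-1 + 11}{3} = \left(- \frac{1}{3}\right) 10 = - \frac{10}{3} \approx -3.3333$)
$L{\left(E,x \right)} = - 20 x$
$4 \cdot 1 L{\left(k,0^{4} \right)} = 4 \cdot 1 \left(- 20 \cdot 0^{4}\right) = 4 \left(\left(-20\right) 0\right) = 4 \cdot 0 = 0$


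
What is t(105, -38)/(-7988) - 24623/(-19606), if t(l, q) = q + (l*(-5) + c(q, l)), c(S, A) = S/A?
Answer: 10906024369/8222168220 ≈ 1.3264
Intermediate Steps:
t(l, q) = q - 5*l + q/l (t(l, q) = q + (l*(-5) + q/l) = q + (-5*l + q/l) = q - 5*l + q/l)
t(105, -38)/(-7988) - 24623/(-19606) = (-38 - 5*105 - 38/105)/(-7988) - 24623/(-19606) = (-38 - 525 - 38*1/105)*(-1/7988) - 24623*(-1/19606) = (-38 - 525 - 38/105)*(-1/7988) + 24623/19606 = -59153/105*(-1/7988) + 24623/19606 = 59153/838740 + 24623/19606 = 10906024369/8222168220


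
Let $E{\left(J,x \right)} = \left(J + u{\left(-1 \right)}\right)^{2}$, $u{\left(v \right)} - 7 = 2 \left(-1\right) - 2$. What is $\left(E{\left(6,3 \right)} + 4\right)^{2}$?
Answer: $7225$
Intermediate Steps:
$u{\left(v \right)} = 3$ ($u{\left(v \right)} = 7 + \left(2 \left(-1\right) - 2\right) = 7 - 4 = 3$)
$E{\left(J,x \right)} = \left(3 + J\right)^{2}$ ($E{\left(J,x \right)} = \left(J + 3\right)^{2} = \left(3 + J\right)^{2}$)
$\left(E{\left(6,3 \right)} + 4\right)^{2} = \left(\left(3 + 6\right)^{2} + 4\right)^{2} = \left(9^{2} + 4\right)^{2} = \left(81 + 4\right)^{2} = 85^{2} = 7225$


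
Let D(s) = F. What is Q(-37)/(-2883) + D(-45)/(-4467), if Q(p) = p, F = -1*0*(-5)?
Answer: 37/2883 ≈ 0.012834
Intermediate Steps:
F = 0 (F = 0*(-5) = 0)
D(s) = 0
Q(-37)/(-2883) + D(-45)/(-4467) = -37/(-2883) + 0/(-4467) = -37*(-1/2883) + 0*(-1/4467) = 37/2883 + 0 = 37/2883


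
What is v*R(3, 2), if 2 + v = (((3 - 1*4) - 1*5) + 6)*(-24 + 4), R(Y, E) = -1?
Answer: 2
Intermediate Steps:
v = -2 (v = -2 + (((3 - 1*4) - 1*5) + 6)*(-24 + 4) = -2 + (((3 - 4) - 5) + 6)*(-20) = -2 + ((-1 - 5) + 6)*(-20) = -2 + (-6 + 6)*(-20) = -2 + 0*(-20) = -2 + 0 = -2)
v*R(3, 2) = -2*(-1) = 2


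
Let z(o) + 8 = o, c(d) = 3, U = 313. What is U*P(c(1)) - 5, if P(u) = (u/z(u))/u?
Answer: -338/5 ≈ -67.600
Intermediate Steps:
z(o) = -8 + o
P(u) = 1/(-8 + u) (P(u) = (u/(-8 + u))/u = 1/(-8 + u))
U*P(c(1)) - 5 = 313/(-8 + 3) - 5 = 313/(-5) - 5 = 313*(-⅕) - 5 = -313/5 - 5 = -338/5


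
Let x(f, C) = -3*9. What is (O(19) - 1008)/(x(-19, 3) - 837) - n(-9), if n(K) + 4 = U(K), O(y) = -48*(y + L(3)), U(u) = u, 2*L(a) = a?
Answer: 551/36 ≈ 15.306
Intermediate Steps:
x(f, C) = -27
L(a) = a/2
O(y) = -72 - 48*y (O(y) = -48*(y + (½)*3) = -48*(y + 3/2) = -48*(3/2 + y) = -72 - 48*y)
n(K) = -4 + K
(O(19) - 1008)/(x(-19, 3) - 837) - n(-9) = ((-72 - 48*19) - 1008)/(-27 - 837) - (-4 - 9) = ((-72 - 912) - 1008)/(-864) - 1*(-13) = (-984 - 1008)*(-1/864) + 13 = -1992*(-1/864) + 13 = 83/36 + 13 = 551/36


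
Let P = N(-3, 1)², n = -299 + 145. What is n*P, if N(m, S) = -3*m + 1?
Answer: -15400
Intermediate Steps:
N(m, S) = 1 - 3*m
n = -154
P = 100 (P = (1 - 3*(-3))² = (1 + 9)² = 10² = 100)
n*P = -154*100 = -15400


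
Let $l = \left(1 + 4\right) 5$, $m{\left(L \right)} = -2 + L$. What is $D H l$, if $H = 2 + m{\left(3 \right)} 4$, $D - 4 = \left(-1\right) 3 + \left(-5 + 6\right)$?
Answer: $300$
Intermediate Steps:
$D = 2$ ($D = 4 + \left(\left(-1\right) 3 + \left(-5 + 6\right)\right) = 4 + \left(-3 + 1\right) = 4 - 2 = 2$)
$H = 6$ ($H = 2 + \left(-2 + 3\right) 4 = 2 + 1 \cdot 4 = 2 + 4 = 6$)
$l = 25$ ($l = 5 \cdot 5 = 25$)
$D H l = 2 \cdot 6 \cdot 25 = 12 \cdot 25 = 300$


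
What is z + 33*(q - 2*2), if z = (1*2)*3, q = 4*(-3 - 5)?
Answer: -1182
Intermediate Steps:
q = -32 (q = 4*(-8) = -32)
z = 6 (z = 2*3 = 6)
z + 33*(q - 2*2) = 6 + 33*(-32 - 2*2) = 6 + 33*(-32 - 4) = 6 + 33*(-36) = 6 - 1188 = -1182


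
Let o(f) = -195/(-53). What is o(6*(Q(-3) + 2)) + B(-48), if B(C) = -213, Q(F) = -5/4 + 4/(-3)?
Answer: -11094/53 ≈ -209.32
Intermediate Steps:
Q(F) = -31/12 (Q(F) = -5*¼ + 4*(-⅓) = -5/4 - 4/3 = -31/12)
o(f) = 195/53 (o(f) = -195*(-1/53) = 195/53)
o(6*(Q(-3) + 2)) + B(-48) = 195/53 - 213 = -11094/53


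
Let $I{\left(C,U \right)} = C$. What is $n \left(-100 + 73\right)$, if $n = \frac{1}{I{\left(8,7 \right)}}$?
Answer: $- \frac{27}{8} \approx -3.375$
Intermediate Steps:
$n = \frac{1}{8} \approx 0.125$
$n \left(-100 + 73\right) = \frac{-100 + 73}{8} = \frac{1}{8} \left(-27\right) = - \frac{27}{8}$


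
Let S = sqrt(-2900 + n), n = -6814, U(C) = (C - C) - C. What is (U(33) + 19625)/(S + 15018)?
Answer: 49038776/37591673 - 9796*I*sqrt(9714)/112775019 ≈ 1.3045 - 0.0085612*I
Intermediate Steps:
U(C) = -C (U(C) = 0 - C = -C)
S = I*sqrt(9714) (S = sqrt(-2900 - 6814) = sqrt(-9714) = I*sqrt(9714) ≈ 98.56*I)
(U(33) + 19625)/(S + 15018) = (-1*33 + 19625)/(I*sqrt(9714) + 15018) = (-33 + 19625)/(15018 + I*sqrt(9714)) = 19592/(15018 + I*sqrt(9714))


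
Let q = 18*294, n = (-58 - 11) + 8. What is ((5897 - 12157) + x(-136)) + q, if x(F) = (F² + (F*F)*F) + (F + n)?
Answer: -2498125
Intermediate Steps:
n = -61 (n = -69 + 8 = -61)
q = 5292
x(F) = -61 + F + F² + F³ (x(F) = (F² + (F*F)*F) + (F - 61) = (F² + F²*F) + (-61 + F) = (F² + F³) + (-61 + F) = -61 + F + F² + F³)
((5897 - 12157) + x(-136)) + q = ((5897 - 12157) + (-61 - 136 + (-136)² + (-136)³)) + 5292 = (-6260 + (-61 - 136 + 18496 - 2515456)) + 5292 = (-6260 - 2497157) + 5292 = -2503417 + 5292 = -2498125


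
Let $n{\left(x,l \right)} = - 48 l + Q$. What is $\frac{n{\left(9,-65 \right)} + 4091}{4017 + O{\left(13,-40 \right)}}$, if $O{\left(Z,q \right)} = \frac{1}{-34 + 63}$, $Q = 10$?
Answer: $\frac{209409}{116494} \approx 1.7976$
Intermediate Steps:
$n{\left(x,l \right)} = 10 - 48 l$ ($n{\left(x,l \right)} = - 48 l + 10 = 10 - 48 l$)
$O{\left(Z,q \right)} = \frac{1}{29}$
$\frac{n{\left(9,-65 \right)} + 4091}{4017 + O{\left(13,-40 \right)}} = \frac{\left(10 - -3120\right) + 4091}{4017 + \frac{1}{29}} = \frac{\left(10 + 3120\right) + 4091}{\frac{116494}{29}} = \left(3130 + 4091\right) \frac{29}{116494} = 7221 \cdot \frac{29}{116494} = \frac{209409}{116494}$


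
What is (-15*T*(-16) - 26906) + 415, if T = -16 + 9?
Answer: -28171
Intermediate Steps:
T = -7
(-15*T*(-16) - 26906) + 415 = (-15*(-7)*(-16) - 26906) + 415 = (105*(-16) - 26906) + 415 = (-1680 - 26906) + 415 = -28586 + 415 = -28171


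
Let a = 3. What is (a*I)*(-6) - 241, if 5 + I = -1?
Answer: -133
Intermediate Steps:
I = -6 (I = -5 - 1 = -6)
(a*I)*(-6) - 241 = (3*(-6))*(-6) - 241 = -18*(-6) - 241 = 108 - 241 = -133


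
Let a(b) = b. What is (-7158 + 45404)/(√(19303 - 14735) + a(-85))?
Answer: -3250910/2657 - 76492*√1142/2657 ≈ -2196.4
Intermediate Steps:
(-7158 + 45404)/(√(19303 - 14735) + a(-85)) = (-7158 + 45404)/(√(19303 - 14735) - 85) = 38246/(√4568 - 85) = 38246/(2*√1142 - 85) = 38246/(-85 + 2*√1142)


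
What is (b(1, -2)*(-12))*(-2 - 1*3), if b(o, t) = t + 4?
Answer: 120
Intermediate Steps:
b(o, t) = 4 + t
(b(1, -2)*(-12))*(-2 - 1*3) = ((4 - 2)*(-12))*(-2 - 1*3) = (2*(-12))*(-2 - 3) = -24*(-5) = 120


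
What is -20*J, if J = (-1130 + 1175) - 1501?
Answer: 29120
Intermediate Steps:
J = -1456 (J = 45 - 1501 = -1456)
-20*J = -20*(-1456) = 29120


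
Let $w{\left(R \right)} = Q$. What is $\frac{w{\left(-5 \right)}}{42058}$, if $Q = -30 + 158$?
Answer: $\frac{64}{21029} \approx 0.0030434$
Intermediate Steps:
$Q = 128$
$w{\left(R \right)} = 128$
$\frac{w{\left(-5 \right)}}{42058} = \frac{128}{42058} = 128 \cdot \frac{1}{42058} = \frac{64}{21029}$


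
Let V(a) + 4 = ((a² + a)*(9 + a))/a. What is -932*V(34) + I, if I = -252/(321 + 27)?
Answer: -40569049/29 ≈ -1.3989e+6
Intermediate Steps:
I = -21/29 (I = -252/348 = -252*1/348 = -21/29 ≈ -0.72414)
V(a) = -4 + (9 + a)*(a + a²)/a (V(a) = -4 + ((a² + a)*(9 + a))/a = -4 + ((a + a²)*(9 + a))/a = -4 + ((9 + a)*(a + a²))/a = -4 + (9 + a)*(a + a²)/a)
-932*V(34) + I = -932*(5 + 34² + 10*34) - 21/29 = -932*(5 + 1156 + 340) - 21/29 = -932*1501 - 21/29 = -1398932 - 21/29 = -40569049/29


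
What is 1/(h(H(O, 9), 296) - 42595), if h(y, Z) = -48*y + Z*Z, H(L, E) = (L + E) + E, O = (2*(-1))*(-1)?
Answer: 1/44061 ≈ 2.2696e-5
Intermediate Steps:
O = 2 (O = -2*(-1) = 2)
H(L, E) = L + 2*E (H(L, E) = (E + L) + E = L + 2*E)
h(y, Z) = Z**2 - 48*y (h(y, Z) = -48*y + Z**2 = Z**2 - 48*y)
1/(h(H(O, 9), 296) - 42595) = 1/((296**2 - 48*(2 + 2*9)) - 42595) = 1/((87616 - 48*(2 + 18)) - 42595) = 1/((87616 - 48*20) - 42595) = 1/((87616 - 960) - 42595) = 1/(86656 - 42595) = 1/44061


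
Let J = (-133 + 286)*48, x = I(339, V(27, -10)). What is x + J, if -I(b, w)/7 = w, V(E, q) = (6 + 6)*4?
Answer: 7008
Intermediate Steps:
V(E, q) = 48 (V(E, q) = 12*4 = 48)
I(b, w) = -7*w
x = -336 (x = -7*48 = -336)
J = 7344 (J = 153*48 = 7344)
x + J = -336 + 7344 = 7008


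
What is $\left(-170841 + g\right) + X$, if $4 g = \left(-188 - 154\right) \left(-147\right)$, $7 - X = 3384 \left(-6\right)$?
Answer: $- \frac{275923}{2} \approx -1.3796 \cdot 10^{5}$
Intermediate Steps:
$X = 20311$ ($X = 7 - 3384 \left(-6\right) = 7 - -20304 = 7 + 20304 = 20311$)
$g = \frac{25137}{2}$ ($g = \frac{\left(-188 - 154\right) \left(-147\right)}{4} = \frac{\left(-342\right) \left(-147\right)}{4} = \frac{1}{4} \cdot 50274 = \frac{25137}{2} \approx 12569.0$)
$\left(-170841 + g\right) + X = \left(-170841 + \frac{25137}{2}\right) + 20311 = - \frac{316545}{2} + 20311 = - \frac{275923}{2}$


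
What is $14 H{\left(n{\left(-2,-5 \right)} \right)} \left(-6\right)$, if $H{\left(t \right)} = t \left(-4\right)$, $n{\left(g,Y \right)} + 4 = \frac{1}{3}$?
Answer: $-1232$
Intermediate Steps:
$n{\left(g,Y \right)} = - \frac{11}{3}$ ($n{\left(g,Y \right)} = -4 + \frac{1}{3} = - \frac{11}{3}$)
$H{\left(t \right)} = - 4 t$
$14 H{\left(n{\left(-2,-5 \right)} \right)} \left(-6\right) = 14 \left(\left(-4\right) \left(- \frac{11}{3}\right)\right) \left(-6\right) = 14 \cdot \frac{44}{3} \left(-6\right) = \frac{616}{3} \left(-6\right) = -1232$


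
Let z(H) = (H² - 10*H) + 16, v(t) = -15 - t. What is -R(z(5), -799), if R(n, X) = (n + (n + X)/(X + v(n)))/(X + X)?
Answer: -6437/1286390 ≈ -0.0050039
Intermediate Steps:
z(H) = 16 + H² - 10*H
R(n, X) = (n + (X + n)/(-15 + X - n))/(2*X) (R(n, X) = (n + (n + X)/(X + (-15 - n)))/(X + X) = (n + (X + n)/(-15 + X - n))/((2*X)) = (n + (X + n)/(-15 + X - n))*(1/(2*X)) = (n + (X + n)/(-15 + X - n))/(2*X))
-R(z(5), -799) = -(-1*(-799) - (16 + 5² - 10*5) + (16 + 5² - 10*5)*(15 + (16 + 5² - 10*5)) - 1*(-799)*(16 + 5² - 10*5))/(2*(-799)*(15 + (16 + 5² - 10*5) - 1*(-799))) = -(-1)*(799 - (16 + 25 - 50) + (16 + 25 - 50)*(15 + (16 + 25 - 50)) - 1*(-799)*(16 + 25 - 50))/(2*799*(15 + (16 + 25 - 50) + 799)) = -(-1)*(799 - 1*(-9) - 9*(15 - 9) - 1*(-799)*(-9))/(2*799*(15 - 9 + 799)) = -(-1)*(799 + 9 - 9*6 - 7191)/(2*799*805) = -(-1)*(799 + 9 - 54 - 7191)/(2*799*805) = -(-1)*(-6437)/(2*799*805) = -1*6437/1286390 = -6437/1286390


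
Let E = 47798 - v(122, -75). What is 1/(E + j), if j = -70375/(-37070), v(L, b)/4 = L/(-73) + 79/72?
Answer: 2435499/116422196849 ≈ 2.0920e-5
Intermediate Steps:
v(L, b) = 79/18 - 4*L/73 (v(L, b) = 4*(L/(-73) + 79/72) = 4*(L*(-1/73) + 79*(1/72)) = 4*(-L/73 + 79/72) = 4*(79/72 - L/73) = 79/18 - 4*L/73)
E = 62809589/1314 (E = 47798 - (79/18 - 4/73*122) = 47798 - (79/18 - 488/73) = 47798 - 1*(-3017/1314) = 47798 + 3017/1314 = 62809589/1314 ≈ 47800.)
j = 14075/7414 (j = -70375*(-1/37070) = 14075/7414 ≈ 1.8984)
1/(E + j) = 1/(62809589/1314 + 14075/7414) = 1/(116422196849/2435499) = 2435499/116422196849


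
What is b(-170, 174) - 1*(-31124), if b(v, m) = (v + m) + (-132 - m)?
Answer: 30822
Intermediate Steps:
b(v, m) = -132 + v (b(v, m) = (m + v) + (-132 - m) = -132 + v)
b(-170, 174) - 1*(-31124) = (-132 - 170) - 1*(-31124) = -302 + 31124 = 30822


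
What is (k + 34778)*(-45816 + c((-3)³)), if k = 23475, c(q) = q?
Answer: -2670492279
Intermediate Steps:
(k + 34778)*(-45816 + c((-3)³)) = (23475 + 34778)*(-45816 + (-3)³) = 58253*(-45816 - 27) = 58253*(-45843) = -2670492279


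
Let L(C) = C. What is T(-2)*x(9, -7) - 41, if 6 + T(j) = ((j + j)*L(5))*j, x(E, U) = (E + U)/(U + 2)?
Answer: -273/5 ≈ -54.600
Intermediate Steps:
x(E, U) = (E + U)/(2 + U)
T(j) = -6 + 10*j**2 (T(j) = -6 + ((j + j)*5)*j = -6 + ((2*j)*5)*j = -6 + (10*j)*j = -6 + 10*j**2)
T(-2)*x(9, -7) - 41 = (-6 + 10*(-2)**2)*((9 - 7)/(2 - 7)) - 41 = (-6 + 10*4)*(2/(-5)) - 41 = (-6 + 40)*(-1/5*2) - 41 = 34*(-2/5) - 41 = -68/5 - 41 = -273/5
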